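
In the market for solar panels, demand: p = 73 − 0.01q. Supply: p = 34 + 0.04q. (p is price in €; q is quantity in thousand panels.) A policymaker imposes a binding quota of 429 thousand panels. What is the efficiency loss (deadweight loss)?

Competitive equilibrium: 73 − 0.01q = 34 + 0.04q → q* = 780, p* = 65.2.
At q = 429: demand price = 73 − 0.01·429 = 68.71; supply price = 34 + 0.04·429 = 51.16.
Δq = 780 − 429 = 351; wedge = 68.71 − 51.16 = 17.55.
The triangle = ½ × 351 × 17.55 = €3080.025 thousand.

€3080.025 thousand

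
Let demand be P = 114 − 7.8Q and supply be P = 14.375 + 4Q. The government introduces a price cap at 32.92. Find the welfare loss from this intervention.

85.49

Competitive equilibrium: 114 − 7.8Q = 14.375 + 4Q → Q* = 8.4428, P* = 48.1462.
At the ceiling P = 32.92, quantity supplied = (32.92 − 14.375)/4 = 4.6363.
Willingness to pay at Q' = 4.6363: 114 − 7.8·4.6363 = 77.8369.
ΔQ = 8.4428 − 4.6363 = 3.8065; wedge = 77.8369 − 32.92 = 44.9169.
DWL = ½ × 3.8065 × 44.9169 = 85.49.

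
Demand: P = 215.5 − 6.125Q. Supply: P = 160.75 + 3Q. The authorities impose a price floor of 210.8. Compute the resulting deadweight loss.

124.92

Competitive equilibrium: 215.5 − 6.125Q = 160.75 + 3Q → Q* = 6, P* = 178.75.
At the floor P = 210.8, quantity demanded = (215.5 − 210.8)/6.125 = 0.76735.
Sellers' marginal cost at Q' = 0.76735: 160.75 + 3·0.76735 = 163.05205.
ΔQ = 6 − 0.76735 = 5.23265; wedge = 210.8 − 163.05205 = 47.74795.
The triangle = ½ × 5.23265 × 47.74795 = 124.92.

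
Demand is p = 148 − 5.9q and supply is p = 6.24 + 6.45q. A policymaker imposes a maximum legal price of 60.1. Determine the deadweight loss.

60.42

Competitive equilibrium: 148 − 5.9q = 6.24 + 6.45q → q* = 11.4785, p* = 80.2766.
At the ceiling p = 60.1, quantity supplied = (60.1 − 6.24)/6.45 = 8.3504.
Willingness to pay at q' = 8.3504: 148 − 5.9·8.3504 = 98.7326.
Δq = 11.4785 − 8.3504 = 3.1281; wedge = 98.7326 − 60.1 = 38.6326.
Deadweight loss = ½ × 3.1281 × 38.6326 = 60.42.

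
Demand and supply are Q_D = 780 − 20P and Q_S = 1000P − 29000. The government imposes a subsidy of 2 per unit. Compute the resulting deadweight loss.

In inverse form: demand P = 39 − 0.05Q, supply P = 29 + 0.001Q.
Competitive equilibrium: 39 − 0.05Q = 29 + 0.001Q → Q* = 196.0784, P* = 29.1961.
The subsidy lowers effective supply by 2: P = 27 + 0.001Q.
New quantity: 39 − 0.05Q = 27 + 0.001Q → Q' = 235.2941.
Overproduction ΔQ = 235.2941 − 196.0784 = 39.2157; wedge = subsidy = 2.
The triangle = ½ × 39.2157 × 2 = 39.22.

39.22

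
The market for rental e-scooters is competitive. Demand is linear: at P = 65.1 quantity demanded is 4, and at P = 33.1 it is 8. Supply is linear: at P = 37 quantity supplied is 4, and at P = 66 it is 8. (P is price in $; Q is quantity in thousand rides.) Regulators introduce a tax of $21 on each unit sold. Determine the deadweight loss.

Demand slope = (33.1 − 65.1)/(8 − 4) = −8, so P = 97.1 − 8Q.
Supply slope = (66 − 37)/(8 − 4) = 7.25, so P = 8 + 7.25Q.
Competitive equilibrium: 97.1 − 8Q = 8 + 7.25Q → Q* = 5.8426, P* = 50.359.
With the tax, the buyer price exceeds the seller price by 21: (97.1 − 8Q) − (8 + 7.25Q) = 21 → Q' = 4.4656.
ΔQ = 5.8426 − 4.4656 = 1.377; the wedge equals the tax, 21.
The triangle = ½ × 1.377 × 21 = $14.46 thousand.

$14.46 thousand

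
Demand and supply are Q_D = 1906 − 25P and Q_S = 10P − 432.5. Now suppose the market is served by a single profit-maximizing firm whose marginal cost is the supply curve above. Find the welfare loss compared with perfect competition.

In inverse form: demand P = 76.24 − 0.04Q, supply P = 43.25 + 0.1Q.
Competitive equilibrium: 76.24 − 0.04Q = 43.25 + 0.1Q → Q* = 235.6429, P* = 66.8143.
Marginal revenue: MR = 76.24 − 0.08Q. Set MR = MC: 76.24 − 0.08Q = 43.25 + 0.1Q → Q_m = 183.2778.
Price P_m = 76.24 − 0.04·183.2778 = 68.9089; MC(Q_m) = 43.25 + 0.1·183.2778 = 61.5778.
Competitive Q* = 235.6429, so ΔQ = 52.3651; wedge = 68.9089 − 61.5778 = 7.3311.
The triangle = ½ × 52.3651 × 7.3311 = 191.95.

191.95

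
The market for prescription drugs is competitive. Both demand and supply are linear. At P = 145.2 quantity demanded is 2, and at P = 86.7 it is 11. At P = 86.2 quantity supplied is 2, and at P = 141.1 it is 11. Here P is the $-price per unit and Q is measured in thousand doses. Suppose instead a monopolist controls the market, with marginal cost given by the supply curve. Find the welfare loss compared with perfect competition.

$32.58 thousand

Demand slope = (86.7 − 145.2)/(11 − 2) = −6.5, so P = 158.2 − 6.5Q.
Supply slope = (141.1 − 86.2)/(11 − 2) = 6.1, so P = 74 + 6.1Q.
Competitive equilibrium: 158.2 − 6.5Q = 74 + 6.1Q → Q* = 6.6825, P* = 114.7635.
Marginal revenue: MR = 158.2 − 13Q. Set MR = MC: 158.2 − 13Q = 74 + 6.1Q → Q_m = 4.4084.
Price P_m = 158.2 − 6.5·4.4084 = 129.5454; MC(Q_m) = 74 + 6.1·4.4084 = 100.8912.
Competitive Q* = 6.6825, so ΔQ = 2.2741; wedge = 129.5454 − 100.8912 = 28.6542.
DWL = ½ × 2.2741 × 28.6542 = $32.58 thousand.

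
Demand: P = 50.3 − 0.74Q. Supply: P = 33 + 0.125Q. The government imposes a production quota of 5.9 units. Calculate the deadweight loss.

Competitive equilibrium: 50.3 − 0.74Q = 33 + 0.125Q → Q* = 20, P* = 35.5.
At Q = 5.9: demand price = 50.3 − 0.74·5.9 = 45.934; supply price = 33 + 0.125·5.9 = 33.7375.
ΔQ = 20 − 5.9 = 14.1; wedge = 45.934 − 33.7375 = 12.1965.
The triangle = ½ × 14.1 × 12.1965 = 85.99.

85.99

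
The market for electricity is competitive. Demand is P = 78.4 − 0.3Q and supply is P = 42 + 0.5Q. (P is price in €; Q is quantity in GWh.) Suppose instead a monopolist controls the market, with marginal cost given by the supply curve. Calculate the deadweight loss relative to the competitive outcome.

Competitive equilibrium: 78.4 − 0.3Q = 42 + 0.5Q → Q* = 45.5, P* = 64.75.
Marginal revenue: MR = 78.4 − 0.6Q. Set MR = MC: 78.4 − 0.6Q = 42 + 0.5Q → Q_m = 33.0909.
Price P_m = 78.4 − 0.3·33.0909 = 68.4727; MC(Q_m) = 42 + 0.5·33.0909 = 58.5455.
Competitive Q* = 45.5, so ΔQ = 12.4091; wedge = 68.4727 − 58.5455 = 9.9272.
The triangle = ½ × 12.4091 × 9.9272 = €61.59.

€61.59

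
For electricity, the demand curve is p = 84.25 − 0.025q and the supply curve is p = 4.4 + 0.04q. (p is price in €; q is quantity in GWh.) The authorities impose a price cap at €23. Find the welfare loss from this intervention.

Competitive equilibrium: 84.25 − 0.025q = 4.4 + 0.04q → q* = 1228.4615, p* = 53.5385.
At the ceiling p = 23, quantity supplied = (23 − 4.4)/0.04 = 465.
Willingness to pay at q' = 465: 84.25 − 0.025·465 = 72.625.
Δq = 1228.4615 − 465 = 763.4615; wedge = 72.625 − 23 = 49.625.
Welfare loss = ½ × 763.4615 × 49.625 = €18943.39.

€18943.39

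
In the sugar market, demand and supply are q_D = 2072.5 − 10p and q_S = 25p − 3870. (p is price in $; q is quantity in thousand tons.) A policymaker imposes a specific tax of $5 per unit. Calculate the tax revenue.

$1694.64 thousand

In inverse form: demand p = 207.25 − 0.1q, supply p = 154.8 + 0.04q.
Competitive equilibrium: 207.25 − 0.1q = 154.8 + 0.04q → q* = 374.6429, p* = 169.7857.
With the tax, the buyer price exceeds the seller price by 5: (207.25 − 0.1q) − (154.8 + 0.04q) = 5 → q' = 338.9286.
Tax revenue = 5 × 338.9286 = $1694.64 thousand.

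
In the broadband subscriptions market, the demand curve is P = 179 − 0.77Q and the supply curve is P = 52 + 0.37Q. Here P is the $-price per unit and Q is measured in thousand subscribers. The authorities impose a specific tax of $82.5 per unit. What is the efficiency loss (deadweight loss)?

Competitive equilibrium: 179 − 0.77Q = 52 + 0.37Q → Q* = 111.4035, P* = 93.2193.
With the tax, the buyer price exceeds the seller price by 82.5: (179 − 0.77Q) − (52 + 0.37Q) = 82.5 → Q' = 39.0351.
ΔQ = 111.4035 − 39.0351 = 72.3684; the wedge equals the tax, 82.5.
DWL = ½ × 72.3684 × 82.5 = $2985.20 thousand.

$2985.20 thousand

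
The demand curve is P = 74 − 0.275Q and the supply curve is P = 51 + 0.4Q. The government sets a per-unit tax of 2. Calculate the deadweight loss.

2.96

Competitive equilibrium: 74 − 0.275Q = 51 + 0.4Q → Q* = 34.0741, P* = 64.6296.
With the tax, the buyer price exceeds the seller price by 2: (74 − 0.275Q) − (51 + 0.4Q) = 2 → Q' = 31.1111.
ΔQ = 34.0741 − 31.1111 = 2.963; the wedge equals the tax, 2.
Welfare loss = ½ × 2.963 × 2 = 2.96.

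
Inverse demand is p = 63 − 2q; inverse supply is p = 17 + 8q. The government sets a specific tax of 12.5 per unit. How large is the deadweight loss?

Competitive equilibrium: 63 − 2q = 17 + 8q → q* = 4.6, p* = 53.8.
With the tax, the buyer price exceeds the seller price by 12.5: (63 − 2q) − (17 + 8q) = 12.5 → q' = 3.35.
Δq = 4.6 − 3.35 = 1.25; the wedge equals the tax, 12.5.
DWL = ½ × 1.25 × 12.5 = 7.81.

7.81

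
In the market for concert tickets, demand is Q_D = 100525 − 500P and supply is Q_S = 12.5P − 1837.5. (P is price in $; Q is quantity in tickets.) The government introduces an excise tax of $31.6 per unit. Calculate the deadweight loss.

In inverse form: demand P = 201.05 − 0.002Q, supply P = 147 + 0.08Q.
Competitive equilibrium: 201.05 − 0.002Q = 147 + 0.08Q → Q* = 659.1463, P* = 199.7317.
With the tax, the buyer price exceeds the seller price by 31.6: (201.05 − 0.002Q) − (147 + 0.08Q) = 31.6 → Q' = 273.7805.
ΔQ = 659.1463 − 273.7805 = 385.3658; the wedge equals the tax, 31.6.
The triangle = ½ × 385.3658 × 31.6 = $6088.78.

$6088.78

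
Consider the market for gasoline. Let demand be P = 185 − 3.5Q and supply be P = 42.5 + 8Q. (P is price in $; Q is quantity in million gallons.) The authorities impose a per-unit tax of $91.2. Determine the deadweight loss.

$361.63 million

Competitive equilibrium: 185 − 3.5Q = 42.5 + 8Q → Q* = 12.3913, P* = 141.6304.
With the tax, the buyer price exceeds the seller price by 91.2: (185 − 3.5Q) − (42.5 + 8Q) = 91.2 → Q' = 4.4609.
ΔQ = 12.3913 − 4.4609 = 7.9304; the wedge equals the tax, 91.2.
The triangle = ½ × 7.9304 × 91.2 = $361.63 million.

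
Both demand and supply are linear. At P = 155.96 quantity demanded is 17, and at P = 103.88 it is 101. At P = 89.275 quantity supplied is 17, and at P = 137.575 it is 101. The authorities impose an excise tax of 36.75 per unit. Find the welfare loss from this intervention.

Demand slope = (103.88 − 155.96)/(101 − 17) = −0.62, so P = 166.5 − 0.62Q.
Supply slope = (137.575 − 89.275)/(101 − 17) = 0.575, so P = 79.5 + 0.575Q.
Competitive equilibrium: 166.5 − 0.62Q = 79.5 + 0.575Q → Q* = 72.8033, P* = 121.3619.
With the tax, the buyer price exceeds the seller price by 36.75: (166.5 − 0.62Q) − (79.5 + 0.575Q) = 36.75 → Q' = 42.0502.
ΔQ = 72.8033 − 42.0502 = 30.7531; the wedge equals the tax, 36.75.
Deadweight loss = ½ × 30.7531 × 36.75 = 565.09.

565.09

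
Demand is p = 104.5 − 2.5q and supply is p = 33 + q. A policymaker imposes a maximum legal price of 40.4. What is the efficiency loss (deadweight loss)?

297.05

Competitive equilibrium: 104.5 − 2.5q = 33 + q → q* = 20.4286, p* = 53.4286.
At the ceiling p = 40.4, quantity supplied = (40.4 − 33)/1 = 7.4.
Willingness to pay at q' = 7.4: 104.5 − 2.5·7.4 = 86.
Δq = 20.4286 − 7.4 = 13.0286; wedge = 86 − 40.4 = 45.6.
Deadweight loss = ½ × 13.0286 × 45.6 = 297.05.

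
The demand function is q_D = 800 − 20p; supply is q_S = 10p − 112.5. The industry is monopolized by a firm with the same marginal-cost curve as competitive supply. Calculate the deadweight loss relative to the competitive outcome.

172.20

In inverse form: demand p = 40 − 0.05q, supply p = 11.25 + 0.1q.
Competitive equilibrium: 40 − 0.05q = 11.25 + 0.1q → q* = 191.6667, p* = 30.4167.
Marginal revenue: MR = 40 − 0.1q. Set MR = MC: 40 − 0.1q = 11.25 + 0.1q → q_m = 143.75.
Price p_m = 40 − 0.05·143.75 = 32.8125; MC(q_m) = 11.25 + 0.1·143.75 = 25.625.
Competitive q* = 191.6667, so Δq = 47.9167; wedge = 32.8125 − 25.625 = 7.1875.
The triangle = ½ × 47.9167 × 7.1875 = 172.20.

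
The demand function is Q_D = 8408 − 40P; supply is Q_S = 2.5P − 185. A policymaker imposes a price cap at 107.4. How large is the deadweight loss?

11932.95

In inverse form: demand P = 210.2 − 0.025Q, supply P = 74 + 0.4Q.
Competitive equilibrium: 210.2 − 0.025Q = 74 + 0.4Q → Q* = 320.4706, P* = 202.1882.
At the ceiling P = 107.4, quantity supplied = (107.4 − 74)/0.4 = 83.5.
Willingness to pay at Q' = 83.5: 210.2 − 0.025·83.5 = 208.1125.
ΔQ = 320.4706 − 83.5 = 236.9706; wedge = 208.1125 − 107.4 = 100.7125.
The triangle = ½ × 236.9706 × 100.7125 = 11932.95.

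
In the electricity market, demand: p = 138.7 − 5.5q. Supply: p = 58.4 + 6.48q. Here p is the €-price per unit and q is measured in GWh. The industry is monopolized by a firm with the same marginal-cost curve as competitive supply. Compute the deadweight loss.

€26.64

Competitive equilibrium: 138.7 − 5.5q = 58.4 + 6.48q → q* = 6.7028, p* = 101.8344.
Marginal revenue: MR = 138.7 − 11q. Set MR = MC: 138.7 − 11q = 58.4 + 6.48q → q_m = 4.5938.
Price p_m = 138.7 − 5.5·4.5938 = 113.4341; MC(q_m) = 58.4 + 6.48·4.5938 = 88.1678.
Competitive q* = 6.7028, so Δq = 2.109; wedge = 113.4341 − 88.1678 = 25.2663.
Welfare loss = ½ × 2.109 × 25.2663 = €26.64.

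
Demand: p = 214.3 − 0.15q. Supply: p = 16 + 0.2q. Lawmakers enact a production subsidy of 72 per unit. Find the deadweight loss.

7405.71

Competitive equilibrium: 214.3 − 0.15q = 16 + 0.2q → q* = 566.5714, p* = 129.3143.
The subsidy lowers effective supply by 72: p = 0.2q − 56.
New quantity: 214.3 − 0.15q = 0.2q − 56 → q' = 772.2857.
Overproduction Δq = 772.2857 − 566.5714 = 205.7143; wedge = subsidy = 72.
Deadweight loss = ½ × 205.7143 × 72 = 7405.71.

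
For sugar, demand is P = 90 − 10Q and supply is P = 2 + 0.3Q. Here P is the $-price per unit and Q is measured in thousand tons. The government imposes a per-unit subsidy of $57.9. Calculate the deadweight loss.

$162.74 thousand

Competitive equilibrium: 90 − 10Q = 2 + 0.3Q → Q* = 8.5437, P* = 4.5631.
The subsidy lowers effective supply by 57.9: P = 0.3Q − 55.9.
New quantity: 90 − 10Q = 0.3Q − 55.9 → Q' = 14.165.
Overproduction ΔQ = 14.165 − 8.5437 = 5.6213; wedge = subsidy = 57.9.
The triangle = ½ × 5.6213 × 57.9 = $162.74 thousand.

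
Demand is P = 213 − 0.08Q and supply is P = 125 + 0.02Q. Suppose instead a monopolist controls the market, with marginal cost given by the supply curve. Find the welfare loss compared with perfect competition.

7648.40

Competitive equilibrium: 213 − 0.08Q = 125 + 0.02Q → Q* = 880, P* = 142.6.
Marginal revenue: MR = 213 − 0.16Q. Set MR = MC: 213 − 0.16Q = 125 + 0.02Q → Q_m = 488.888889.
Price P_m = 213 − 0.08·488.888889 = 173.888889; MC(Q_m) = 125 + 0.02·488.888889 = 134.777778.
Competitive Q* = 880, so ΔQ = 391.111111; wedge = 173.888889 − 134.777778 = 39.111111.
The triangle = ½ × 391.111111 × 39.111111 = 7648.40.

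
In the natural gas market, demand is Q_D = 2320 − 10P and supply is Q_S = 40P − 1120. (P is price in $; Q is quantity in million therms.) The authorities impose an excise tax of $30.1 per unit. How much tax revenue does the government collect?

$41875.12 million

In inverse form: demand P = 232 − 0.1Q, supply P = 28 + 0.025Q.
Competitive equilibrium: 232 − 0.1Q = 28 + 0.025Q → Q* = 1632, P* = 68.8.
With the tax, the buyer price exceeds the seller price by 30.1: (232 − 0.1Q) − (28 + 0.025Q) = 30.1 → Q' = 1391.2.
Tax revenue = 30.1 × 1391.2 = $41875.12 million.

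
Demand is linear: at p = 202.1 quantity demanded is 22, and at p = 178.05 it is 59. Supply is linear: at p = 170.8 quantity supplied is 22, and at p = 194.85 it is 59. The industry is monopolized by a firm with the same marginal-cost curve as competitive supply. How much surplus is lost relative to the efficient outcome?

153.33

Demand slope = (178.05 − 202.1)/(59 − 22) = −0.65, so p = 216.4 − 0.65q.
Supply slope = (194.85 − 170.8)/(59 − 22) = 0.65, so p = 156.5 + 0.65q.
Competitive equilibrium: 216.4 − 0.65q = 156.5 + 0.65q → q* = 46.07692, p* = 186.45.
Marginal revenue: MR = 216.4 − 1.3q. Set MR = MC: 216.4 − 1.3q = 156.5 + 0.65q → q_m = 30.71795.
Price p_m = 216.4 − 0.65·30.71795 = 196.43333; MC(q_m) = 156.5 + 0.65·30.71795 = 176.46667.
Competitive q* = 46.07692, so Δq = 15.35897; wedge = 196.43333 − 176.46667 = 19.96666.
DWL = ½ × 15.35897 × 19.96666 = 153.33.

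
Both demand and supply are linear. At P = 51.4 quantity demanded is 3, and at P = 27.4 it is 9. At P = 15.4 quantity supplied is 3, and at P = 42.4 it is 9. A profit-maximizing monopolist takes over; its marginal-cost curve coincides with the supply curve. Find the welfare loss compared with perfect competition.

Demand slope = (27.4 − 51.4)/(9 − 3) = −4, so P = 63.4 − 4Q.
Supply slope = (42.4 − 15.4)/(9 − 3) = 4.5, so P = 1.9 + 4.5Q.
Competitive equilibrium: 63.4 − 4Q = 1.9 + 4.5Q → Q* = 7.2353, P* = 34.4588.
Marginal revenue: MR = 63.4 − 8Q. Set MR = MC: 63.4 − 8Q = 1.9 + 4.5Q → Q_m = 4.92.
Price P_m = 63.4 − 4·4.92 = 43.72; MC(Q_m) = 1.9 + 4.5·4.92 = 24.04.
Competitive Q* = 7.2353, so ΔQ = 2.3153; wedge = 43.72 − 24.04 = 19.68.
DWL = ½ × 2.3153 × 19.68 = 22.78.

22.78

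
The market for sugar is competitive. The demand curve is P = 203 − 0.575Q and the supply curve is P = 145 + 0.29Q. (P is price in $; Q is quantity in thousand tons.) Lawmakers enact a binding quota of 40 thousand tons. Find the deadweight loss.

Competitive equilibrium: 203 − 0.575Q = 145 + 0.29Q → Q* = 67.052, P* = 164.4451.
At Q = 40: demand price = 203 − 0.575·40 = 180; supply price = 145 + 0.29·40 = 156.6.
ΔQ = 67.052 − 40 = 27.052; wedge = 180 − 156.6 = 23.4.
The triangle = ½ × 27.052 × 23.4 = $316.51 thousand.

$316.51 thousand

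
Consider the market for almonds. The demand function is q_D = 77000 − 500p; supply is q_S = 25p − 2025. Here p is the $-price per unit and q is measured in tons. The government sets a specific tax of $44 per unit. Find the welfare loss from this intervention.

$23047.62

In inverse form: demand p = 154 − 0.002q, supply p = 81 + 0.04q.
Competitive equilibrium: 154 − 0.002q = 81 + 0.04q → q* = 1738.0952, p* = 150.5238.
With the tax, the buyer price exceeds the seller price by 44: (154 − 0.002q) − (81 + 0.04q) = 44 → q' = 690.4762.
Δq = 1738.0952 − 690.4762 = 1047.619; the wedge equals the tax, 44.
Deadweight loss = ½ × 1047.619 × 44 = $23047.62.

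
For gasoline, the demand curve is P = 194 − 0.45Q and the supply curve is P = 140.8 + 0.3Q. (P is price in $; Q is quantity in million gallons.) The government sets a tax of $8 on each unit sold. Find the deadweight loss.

Competitive equilibrium: 194 − 0.45Q = 140.8 + 0.3Q → Q* = 70.9333, P* = 162.08.
With the tax, the buyer price exceeds the seller price by 8: (194 − 0.45Q) − (140.8 + 0.3Q) = 8 → Q' = 60.2667.
ΔQ = 70.9333 − 60.2667 = 10.6666; the wedge equals the tax, 8.
Welfare loss = ½ × 10.6666 × 8 = $42.67 million.

$42.67 million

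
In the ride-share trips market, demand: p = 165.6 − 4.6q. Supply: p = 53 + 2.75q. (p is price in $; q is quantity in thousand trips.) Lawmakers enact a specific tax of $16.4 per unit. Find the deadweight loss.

Competitive equilibrium: 165.6 − 4.6q = 53 + 2.75q → q* = 15.3197, p* = 95.1293.
With the tax, the buyer price exceeds the seller price by 16.4: (165.6 − 4.6q) − (53 + 2.75q) = 16.4 → q' = 13.0884.
Δq = 15.3197 − 13.0884 = 2.2313; the wedge equals the tax, 16.4.
Deadweight loss = ½ × 2.2313 × 16.4 = $18.30 thousand.

$18.30 thousand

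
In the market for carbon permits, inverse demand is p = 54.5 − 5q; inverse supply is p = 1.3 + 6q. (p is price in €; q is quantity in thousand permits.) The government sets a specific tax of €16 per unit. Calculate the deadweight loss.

€11.64 thousand

Competitive equilibrium: 54.5 − 5q = 1.3 + 6q → q* = 4.8364, p* = 30.3182.
With the tax, the buyer price exceeds the seller price by 16: (54.5 − 5q) − (1.3 + 6q) = 16 → q' = 3.3818.
Δq = 4.8364 − 3.3818 = 1.4546; the wedge equals the tax, 16.
Welfare loss = ½ × 1.4546 × 16 = €11.64 thousand.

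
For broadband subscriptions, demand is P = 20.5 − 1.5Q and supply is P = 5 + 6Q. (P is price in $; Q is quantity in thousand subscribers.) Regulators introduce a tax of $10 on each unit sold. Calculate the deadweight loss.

Competitive equilibrium: 20.5 − 1.5Q = 5 + 6Q → Q* = 2.0667, P* = 17.4.
With the tax, the buyer price exceeds the seller price by 10: (20.5 − 1.5Q) − (5 + 6Q) = 10 → Q' = 0.7333.
ΔQ = 2.0667 − 0.7333 = 1.3334; the wedge equals the tax, 10.
Deadweight loss = ½ × 1.3334 × 10 = $6.67 thousand.

$6.67 thousand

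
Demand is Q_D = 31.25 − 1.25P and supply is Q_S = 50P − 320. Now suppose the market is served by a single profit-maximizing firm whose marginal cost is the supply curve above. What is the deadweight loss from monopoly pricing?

In inverse form: demand P = 25 − 0.8Q, supply P = 6.4 + 0.02Q.
Competitive equilibrium: 25 − 0.8Q = 6.4 + 0.02Q → Q* = 22.6829, P* = 6.8537.
Marginal revenue: MR = 25 − 1.6Q. Set MR = MC: 25 − 1.6Q = 6.4 + 0.02Q → Q_m = 11.4815.
Price P_m = 25 − 0.8·11.4815 = 15.8148; MC(Q_m) = 6.4 + 0.02·11.4815 = 6.6296.
Competitive Q* = 22.6829, so ΔQ = 11.2014; wedge = 15.8148 − 6.6296 = 9.1852.
Welfare loss = ½ × 11.2014 × 9.1852 = 51.44.

51.44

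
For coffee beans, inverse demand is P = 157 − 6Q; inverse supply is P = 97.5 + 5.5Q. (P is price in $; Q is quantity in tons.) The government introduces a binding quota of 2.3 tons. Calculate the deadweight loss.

Competitive equilibrium: 157 − 6Q = 97.5 + 5.5Q → Q* = 5.1739, P* = 125.9565.
At Q = 2.3: demand price = 157 − 6·2.3 = 143.2; supply price = 97.5 + 5.5·2.3 = 110.15.
ΔQ = 5.1739 − 2.3 = 2.8739; wedge = 143.2 − 110.15 = 33.05.
Welfare loss = ½ × 2.8739 × 33.05 = $47.49.

$47.49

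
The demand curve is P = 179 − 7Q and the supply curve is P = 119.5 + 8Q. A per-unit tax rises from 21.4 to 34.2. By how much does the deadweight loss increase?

23.72

Competitive equilibrium: 179 − 7Q = 119.5 + 8Q → Q* = 3.9667, P* = 151.2333.
For a per-unit tax t: ΔQ = t/15, so DWL = ½·t·(t/15) = t²/30.
At t = 21.4: DWL = 15.265. At t = 34.2: DWL = 38.988.
Increase = 38.988 − 15.265 = 23.72.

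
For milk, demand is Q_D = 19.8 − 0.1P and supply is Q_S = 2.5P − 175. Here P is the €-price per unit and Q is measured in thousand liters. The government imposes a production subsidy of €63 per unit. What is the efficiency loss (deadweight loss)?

In inverse form: demand P = 198 − 10Q, supply P = 70 + 0.4Q.
Competitive equilibrium: 198 − 10Q = 70 + 0.4Q → Q* = 12.3077, P* = 74.9231.
The subsidy lowers effective supply by 63: P = 7 + 0.4Q.
New quantity: 198 − 10Q = 7 + 0.4Q → Q' = 18.3654.
Overproduction ΔQ = 18.3654 − 12.3077 = 6.0577; wedge = subsidy = 63.
DWL = ½ × 6.0577 × 63 = €190.82 thousand.

€190.82 thousand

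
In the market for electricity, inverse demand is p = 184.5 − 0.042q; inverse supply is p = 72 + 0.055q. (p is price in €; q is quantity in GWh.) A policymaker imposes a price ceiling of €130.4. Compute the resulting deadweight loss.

€465.56

Competitive equilibrium: 184.5 − 0.042q = 72 + 0.055q → q* = 1159.7938, p* = 135.7887.
At the ceiling p = 130.4, quantity supplied = (130.4 − 72)/0.055 = 1061.8182.
Willingness to pay at q' = 1061.8182: 184.5 − 0.042·1061.8182 = 139.9036.
Δq = 1159.7938 − 1061.8182 = 97.9756; wedge = 139.9036 − 130.4 = 9.5036.
Welfare loss = ½ × 97.9756 × 9.5036 = €465.56.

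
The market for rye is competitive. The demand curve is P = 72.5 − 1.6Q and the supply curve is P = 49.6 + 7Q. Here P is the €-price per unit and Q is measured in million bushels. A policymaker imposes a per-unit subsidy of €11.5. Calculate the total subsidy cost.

Competitive equilibrium: 72.5 − 1.6Q = 49.6 + 7Q → Q* = 2.6628, P* = 68.2395.
The subsidy lowers effective supply by 11.5: P = 38.1 + 7Q.
New quantity: 72.5 − 1.6Q = 38.1 + 7Q → Q' = 4.
Total subsidy cost = 11.5 × 4 = €46 million.

€46 million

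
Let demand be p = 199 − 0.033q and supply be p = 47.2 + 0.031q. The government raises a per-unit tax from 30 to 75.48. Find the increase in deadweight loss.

37478.36

Competitive equilibrium: 199 − 0.033q = 47.2 + 0.031q → q* = 2371.875, p* = 120.7281.
For a per-unit tax t: Δq = t/0.064, so DWL = ½·t·(t/0.064) = t²/0.128.
At t = 30: DWL = 7031.25. At t = 75.48: DWL = 44509.613.
Increase = 44509.613 − 7031.25 = 37478.36.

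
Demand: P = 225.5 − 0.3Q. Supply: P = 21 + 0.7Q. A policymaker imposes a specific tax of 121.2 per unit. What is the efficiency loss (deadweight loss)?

7344.72

Competitive equilibrium: 225.5 − 0.3Q = 21 + 0.7Q → Q* = 204.5, P* = 164.15.
With the tax, the buyer price exceeds the seller price by 121.2: (225.5 − 0.3Q) − (21 + 0.7Q) = 121.2 → Q' = 83.3.
ΔQ = 204.5 − 83.3 = 121.2; the wedge equals the tax, 121.2.
DWL = ½ × 121.2 × 121.2 = 7344.72.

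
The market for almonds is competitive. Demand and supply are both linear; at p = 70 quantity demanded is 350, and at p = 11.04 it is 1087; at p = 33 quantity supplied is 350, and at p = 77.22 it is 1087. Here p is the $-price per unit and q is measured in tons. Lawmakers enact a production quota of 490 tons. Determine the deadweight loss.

$1081.29

Demand slope = (11.04 − 70)/(1087 − 350) = −0.08, so p = 98 − 0.08q.
Supply slope = (77.22 − 33)/(1087 − 350) = 0.06, so p = 12 + 0.06q.
Competitive equilibrium: 98 − 0.08q = 12 + 0.06q → q* = 614.2857, p* = 48.8571.
At q = 490: demand price = 98 − 0.08·490 = 58.8; supply price = 12 + 0.06·490 = 41.4.
Δq = 614.2857 − 490 = 124.2857; wedge = 58.8 − 41.4 = 17.4.
Deadweight loss = ½ × 124.2857 × 17.4 = $1081.29.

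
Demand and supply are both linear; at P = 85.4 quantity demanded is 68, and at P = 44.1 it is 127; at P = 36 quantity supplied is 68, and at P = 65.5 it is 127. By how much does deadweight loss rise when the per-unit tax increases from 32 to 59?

Demand slope = (44.1 − 85.4)/(127 − 68) = −0.7, so P = 133 − 0.7Q.
Supply slope = (65.5 − 36)/(127 − 68) = 0.5, so P = 2 + 0.5Q.
Competitive equilibrium: 133 − 0.7Q = 2 + 0.5Q → Q* = 109.1667, P* = 56.5833.
For a per-unit tax t: ΔQ = t/1.2, so DWL = ½·t·(t/1.2) = t²/2.4.
At t = 32: DWL = 426.667. At t = 59: DWL = 1450.417.
Increase = 1450.417 − 426.667 = 1023.75.

1023.75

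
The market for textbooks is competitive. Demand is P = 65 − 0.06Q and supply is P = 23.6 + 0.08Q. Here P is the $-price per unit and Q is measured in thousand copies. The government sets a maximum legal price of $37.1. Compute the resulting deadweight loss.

Competitive equilibrium: 65 − 0.06Q = 23.6 + 0.08Q → Q* = 295.7143, P* = 47.2571.
At the ceiling P = 37.1, quantity supplied = (37.1 − 23.6)/0.08 = 168.75.
Willingness to pay at Q' = 168.75: 65 − 0.06·168.75 = 54.875.
ΔQ = 295.7143 − 168.75 = 126.9643; wedge = 54.875 − 37.1 = 17.775.
Welfare loss = ½ × 126.9643 × 17.775 = $1128.40 thousand.

$1128.40 thousand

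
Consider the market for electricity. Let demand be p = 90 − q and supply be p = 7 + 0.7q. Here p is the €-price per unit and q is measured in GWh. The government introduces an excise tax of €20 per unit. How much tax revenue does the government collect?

Competitive equilibrium: 90 − q = 7 + 0.7q → q* = 48.8235, p* = 41.1765.
With the tax, the buyer price exceeds the seller price by 20: (90 − q) − (7 + 0.7q) = 20 → q' = 37.0588.
Tax revenue = 20 × 37.0588 = €741.18.

€741.18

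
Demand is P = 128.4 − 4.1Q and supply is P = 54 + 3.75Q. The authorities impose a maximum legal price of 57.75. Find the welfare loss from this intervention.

282.10

Competitive equilibrium: 128.4 − 4.1Q = 54 + 3.75Q → Q* = 9.4777, P* = 89.5414.
At the ceiling P = 57.75, quantity supplied = (57.75 − 54)/3.75 = 1.
Willingness to pay at Q' = 1: 128.4 − 4.1·1 = 124.3.
ΔQ = 9.4777 − 1 = 8.4777; wedge = 124.3 − 57.75 = 66.55.
Welfare loss = ½ × 8.4777 × 66.55 = 282.10.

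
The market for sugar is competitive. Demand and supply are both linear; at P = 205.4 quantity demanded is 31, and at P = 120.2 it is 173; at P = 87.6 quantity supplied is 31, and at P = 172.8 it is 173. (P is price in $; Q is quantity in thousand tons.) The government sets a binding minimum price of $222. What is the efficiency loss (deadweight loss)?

Demand slope = (120.2 − 205.4)/(173 − 31) = −0.6, so P = 224 − 0.6Q.
Supply slope = (172.8 − 87.6)/(173 − 31) = 0.6, so P = 69 + 0.6Q.
Competitive equilibrium: 224 − 0.6Q = 69 + 0.6Q → Q* = 129.1667, P* = 146.5.
At the floor P = 222, quantity demanded = (224 − 222)/0.6 = 3.3333.
Sellers' marginal cost at Q' = 3.3333: 69 + 0.6·3.3333 = 71.
ΔQ = 129.1667 − 3.3333 = 125.8334; wedge = 222 − 71 = 151.
DWL = ½ × 125.8334 × 151 = $9500.42 thousand.

$9500.42 thousand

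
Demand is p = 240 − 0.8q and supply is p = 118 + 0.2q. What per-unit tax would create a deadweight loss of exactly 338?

Competitive equilibrium: 240 − 0.8q = 118 + 0.2q → q* = 122, p* = 142.4.
A tax t gives Δq = t/1 and wedge t, so DWL = t²/2.
t²/2 = 338 → t² = 676 → t = 26.

26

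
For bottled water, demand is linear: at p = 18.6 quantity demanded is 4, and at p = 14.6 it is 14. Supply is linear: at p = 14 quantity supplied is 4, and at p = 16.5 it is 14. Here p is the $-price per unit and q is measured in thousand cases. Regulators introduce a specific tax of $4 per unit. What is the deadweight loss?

$12.31 thousand

Demand slope = (14.6 − 18.6)/(14 − 4) = −0.4, so p = 20.2 − 0.4q.
Supply slope = (16.5 − 14)/(14 − 4) = 0.25, so p = 13 + 0.25q.
Competitive equilibrium: 20.2 − 0.4q = 13 + 0.25q → q* = 11.0769, p* = 15.7692.
With the tax, the buyer price exceeds the seller price by 4: (20.2 − 0.4q) − (13 + 0.25q) = 4 → q' = 4.9231.
Δq = 11.0769 − 4.9231 = 6.1538; the wedge equals the tax, 4.
Welfare loss = ½ × 6.1538 × 4 = $12.31 thousand.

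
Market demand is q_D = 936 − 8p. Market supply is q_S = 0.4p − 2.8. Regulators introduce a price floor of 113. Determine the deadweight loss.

128.76

In inverse form: demand p = 117 − 0.125q, supply p = 7 + 2.5q.
Competitive equilibrium: 117 − 0.125q = 7 + 2.5q → q* = 41.9048, p* = 111.7619.
At the floor p = 113, quantity demanded = (117 − 113)/0.125 = 32.
Sellers' marginal cost at q' = 32: 7 + 2.5·32 = 87.
Δq = 41.9048 − 32 = 9.9048; wedge = 113 − 87 = 26.
Deadweight loss = ½ × 9.9048 × 26 = 128.76.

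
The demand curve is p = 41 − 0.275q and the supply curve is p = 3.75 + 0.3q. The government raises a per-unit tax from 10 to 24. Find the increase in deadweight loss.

Competitive equilibrium: 41 − 0.275q = 3.75 + 0.3q → q* = 64.7826, p* = 23.1848.
For a per-unit tax t: Δq = t/0.575, so DWL = ½·t·(t/0.575) = t²/1.15.
At t = 10: DWL = 86.957. At t = 24: DWL = 500.87.
Increase = 500.87 − 86.957 = 413.91.

413.91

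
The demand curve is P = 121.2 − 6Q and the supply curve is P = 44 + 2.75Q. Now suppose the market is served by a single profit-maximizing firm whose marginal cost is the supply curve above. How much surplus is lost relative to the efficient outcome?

Competitive equilibrium: 121.2 − 6Q = 44 + 2.75Q → Q* = 8.8229, P* = 68.2629.
Marginal revenue: MR = 121.2 − 12Q. Set MR = MC: 121.2 − 12Q = 44 + 2.75Q → Q_m = 5.2339.
Price P_m = 121.2 − 6·5.2339 = 89.7966; MC(Q_m) = 44 + 2.75·5.2339 = 58.3932.
Competitive Q* = 8.8229, so ΔQ = 3.589; wedge = 89.7966 − 58.3932 = 31.4034.
The triangle = ½ × 3.589 × 31.4034 = 56.35.

56.35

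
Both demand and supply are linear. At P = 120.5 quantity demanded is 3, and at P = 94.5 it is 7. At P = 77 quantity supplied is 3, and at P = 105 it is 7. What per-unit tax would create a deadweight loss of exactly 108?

Demand slope = (94.5 − 120.5)/(7 − 3) = −6.5, so P = 140 − 6.5Q.
Supply slope = (105 − 77)/(7 − 3) = 7, so P = 56 + 7Q.
Competitive equilibrium: 140 − 6.5Q = 56 + 7Q → Q* = 6.2222, P* = 99.5556.
A tax t gives ΔQ = t/13.5 and wedge t, so DWL = t²/27.
t²/27 = 108 → t² = 2916 → t = 54.

54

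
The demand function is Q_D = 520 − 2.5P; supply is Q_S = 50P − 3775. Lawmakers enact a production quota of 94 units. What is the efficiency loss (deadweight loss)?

10300.86

In inverse form: demand P = 208 − 0.4Q, supply P = 75.5 + 0.02Q.
Competitive equilibrium: 208 − 0.4Q = 75.5 + 0.02Q → Q* = 315.4762, P* = 81.8095.
At Q = 94: demand price = 208 − 0.4·94 = 170.4; supply price = 75.5 + 0.02·94 = 77.38.
ΔQ = 315.4762 − 94 = 221.4762; wedge = 170.4 − 77.38 = 93.02.
Welfare loss = ½ × 221.4762 × 93.02 = 10300.86.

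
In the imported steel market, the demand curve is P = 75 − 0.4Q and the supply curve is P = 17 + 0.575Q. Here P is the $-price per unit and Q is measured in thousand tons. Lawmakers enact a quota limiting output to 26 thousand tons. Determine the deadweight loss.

Competitive equilibrium: 75 − 0.4Q = 17 + 0.575Q → Q* = 59.4872, P* = 51.2051.
At Q = 26: demand price = 75 − 0.4·26 = 64.6; supply price = 17 + 0.575·26 = 31.95.
ΔQ = 59.4872 − 26 = 33.4872; wedge = 64.6 − 31.95 = 32.65.
The triangle = ½ × 33.4872 × 32.65 = $546.68 thousand.

$546.68 thousand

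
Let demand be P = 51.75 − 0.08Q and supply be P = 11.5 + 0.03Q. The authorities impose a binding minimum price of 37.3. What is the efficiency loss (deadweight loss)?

Competitive equilibrium: 51.75 − 0.08Q = 11.5 + 0.03Q → Q* = 365.9091, P* = 22.4773.
At the floor P = 37.3, quantity demanded = (51.75 − 37.3)/0.08 = 180.625.
Sellers' marginal cost at Q' = 180.625: 11.5 + 0.03·180.625 = 16.9188.
ΔQ = 365.9091 − 180.625 = 185.2841; wedge = 37.3 − 16.9188 = 20.3812.
Welfare loss = ½ × 185.2841 × 20.3812 = 1888.16.

1888.16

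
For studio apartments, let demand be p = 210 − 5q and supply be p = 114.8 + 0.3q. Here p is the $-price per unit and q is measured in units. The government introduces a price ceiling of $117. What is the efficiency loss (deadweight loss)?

$299.38

Competitive equilibrium: 210 − 5q = 114.8 + 0.3q → q* = 17.9623, p* = 120.1887.
At the ceiling p = 117, quantity supplied = (117 − 114.8)/0.3 = 7.3333.
Willingness to pay at q' = 7.3333: 210 − 5·7.3333 = 173.3335.
Δq = 17.9623 − 7.3333 = 10.629; wedge = 173.3335 − 117 = 56.3335.
Deadweight loss = ½ × 10.629 × 56.3335 = $299.38.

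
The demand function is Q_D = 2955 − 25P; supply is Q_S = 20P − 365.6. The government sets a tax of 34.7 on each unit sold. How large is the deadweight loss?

In inverse form: demand P = 118.2 − 0.04Q, supply P = 18.28 + 0.05Q.
Competitive equilibrium: 118.2 − 0.04Q = 18.28 + 0.05Q → Q* = 1110.2222, P* = 73.7911.
With the tax, the buyer price exceeds the seller price by 34.7: (118.2 − 0.04Q) − (18.28 + 0.05Q) = 34.7 → Q' = 724.6667.
ΔQ = 1110.2222 − 724.6667 = 385.5555; the wedge equals the tax, 34.7.
The triangle = ½ × 385.5555 × 34.7 = 6689.39.

6689.39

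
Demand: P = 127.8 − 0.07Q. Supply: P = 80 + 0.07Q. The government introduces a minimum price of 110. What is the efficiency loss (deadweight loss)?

531.57

Competitive equilibrium: 127.8 − 0.07Q = 80 + 0.07Q → Q* = 341.4286, P* = 103.9.
At the floor P = 110, quantity demanded = (127.8 − 110)/0.07 = 254.2857.
Sellers' marginal cost at Q' = 254.2857: 80 + 0.07·254.2857 = 97.8.
ΔQ = 341.4286 − 254.2857 = 87.1429; wedge = 110 − 97.8 = 12.2.
Welfare loss = ½ × 87.1429 × 12.2 = 531.57.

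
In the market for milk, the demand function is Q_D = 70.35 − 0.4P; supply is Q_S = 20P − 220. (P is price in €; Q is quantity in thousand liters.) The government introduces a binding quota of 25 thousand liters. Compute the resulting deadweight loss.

€2005.15 thousand

In inverse form: demand P = 175.875 − 2.5Q, supply P = 11 + 0.05Q.
Competitive equilibrium: 175.875 − 2.5Q = 11 + 0.05Q → Q* = 64.6569, P* = 14.2328.
At Q = 25: demand price = 175.875 − 2.5·25 = 113.375; supply price = 11 + 0.05·25 = 12.25.
ΔQ = 64.6569 − 25 = 39.6569; wedge = 113.375 − 12.25 = 101.125.
DWL = ½ × 39.6569 × 101.125 = €2005.15 thousand.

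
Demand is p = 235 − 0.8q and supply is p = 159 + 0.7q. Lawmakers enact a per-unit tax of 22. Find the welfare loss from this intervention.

161.33

Competitive equilibrium: 235 − 0.8q = 159 + 0.7q → q* = 50.6667, p* = 194.4667.
With the tax, the buyer price exceeds the seller price by 22: (235 − 0.8q) − (159 + 0.7q) = 22 → q' = 36.
Δq = 50.6667 − 36 = 14.6667; the wedge equals the tax, 22.
Welfare loss = ½ × 14.6667 × 22 = 161.33.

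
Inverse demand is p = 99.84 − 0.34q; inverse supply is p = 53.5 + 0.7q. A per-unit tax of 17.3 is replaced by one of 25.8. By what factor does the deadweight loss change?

Competitive equilibrium: 99.84 − 0.34q = 53.5 + 0.7q → q* = 44.5577, p* = 84.6904.
For a per-unit tax t: Δq = t/1.04, so DWL = ½·t·(t/1.04) = t²/2.08.
At t = 17.3: DWL = 143.889. At t = 25.8: DWL = 320.019.
Ratio = (25.8/17.3)² = 2.224.

2.224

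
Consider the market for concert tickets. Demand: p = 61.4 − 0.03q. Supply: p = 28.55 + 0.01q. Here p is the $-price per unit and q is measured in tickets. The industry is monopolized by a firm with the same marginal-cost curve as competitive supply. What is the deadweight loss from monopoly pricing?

Competitive equilibrium: 61.4 − 0.03q = 28.55 + 0.01q → q* = 821.25, p* = 36.7625.
Marginal revenue: MR = 61.4 − 0.06q. Set MR = MC: 61.4 − 0.06q = 28.55 + 0.01q → q_m = 469.28571.
Price p_m = 61.4 − 0.03·469.28571 = 47.32143; MC(q_m) = 28.55 + 0.01·469.28571 = 33.24286.
Competitive q* = 821.25, so Δq = 351.96429; wedge = 47.32143 − 33.24286 = 14.07857.
The triangle = ½ × 351.96429 × 14.07857 = $2477.58.

$2477.58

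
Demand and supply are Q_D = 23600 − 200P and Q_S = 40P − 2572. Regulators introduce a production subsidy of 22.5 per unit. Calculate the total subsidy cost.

57150

In inverse form: demand P = 118 − 0.005Q, supply P = 64.3 + 0.025Q.
Competitive equilibrium: 118 − 0.005Q = 64.3 + 0.025Q → Q* = 1790, P* = 109.05.
The subsidy lowers effective supply by 22.5: P = 41.8 + 0.025Q.
New quantity: 118 − 0.005Q = 41.8 + 0.025Q → Q' = 2540.
Total subsidy cost = 22.5 × 2540 = 57150.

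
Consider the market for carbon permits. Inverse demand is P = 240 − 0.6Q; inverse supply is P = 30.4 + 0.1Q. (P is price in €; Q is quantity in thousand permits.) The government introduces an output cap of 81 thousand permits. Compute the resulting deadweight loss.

Competitive equilibrium: 240 − 0.6Q = 30.4 + 0.1Q → Q* = 299.42857, P* = 60.34286.
At Q = 81: demand price = 240 − 0.6·81 = 191.4; supply price = 30.4 + 0.1·81 = 38.5.
ΔQ = 299.42857 − 81 = 218.42857; wedge = 191.4 − 38.5 = 152.9.
DWL = ½ × 218.42857 × 152.9 = €16698.86 thousand.

€16698.86 thousand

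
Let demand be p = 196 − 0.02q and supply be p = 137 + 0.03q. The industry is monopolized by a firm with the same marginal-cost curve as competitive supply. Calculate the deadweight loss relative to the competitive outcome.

2841.63

Competitive equilibrium: 196 − 0.02q = 137 + 0.03q → q* = 1180, p* = 172.4.
Marginal revenue: MR = 196 − 0.04q. Set MR = MC: 196 − 0.04q = 137 + 0.03q → q_m = 842.85714.
Price p_m = 196 − 0.02·842.85714 = 179.14286; MC(q_m) = 137 + 0.03·842.85714 = 162.28571.
Competitive q* = 1180, so Δq = 337.14286; wedge = 179.14286 − 162.28571 = 16.85715.
Deadweight loss = ½ × 337.14286 × 16.85715 = 2841.63.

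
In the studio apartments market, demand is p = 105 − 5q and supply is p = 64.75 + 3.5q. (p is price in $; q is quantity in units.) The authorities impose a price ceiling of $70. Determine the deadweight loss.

$44.49

Competitive equilibrium: 105 − 5q = 64.75 + 3.5q → q* = 4.7353, p* = 81.3235.
At the ceiling p = 70, quantity supplied = (70 − 64.75)/3.5 = 1.5.
Willingness to pay at q' = 1.5: 105 − 5·1.5 = 97.5.
Δq = 4.7353 − 1.5 = 3.2353; wedge = 97.5 − 70 = 27.5.
The triangle = ½ × 3.2353 × 27.5 = $44.49.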